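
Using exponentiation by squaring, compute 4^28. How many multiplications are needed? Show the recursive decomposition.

Computing 4^28 by squaring (build up from 4^1; each line after the first costs one multiplication):

4^1 = 4
4^2 = (4^1)^2 = 4^2 = 16
4^3 = 4 * 4^2 = 4 * 16 = 64
4^6 = (4^3)^2 = 64^2 = 4096
4^7 = 4 * 4^6 = 4 * 4096 = 16384
4^14 = (4^7)^2 = 16384^2 = 268435456
4^28 = (4^14)^2 = 268435456^2 = 72057594037927936

Result: 72057594037927936
Multiplications needed: 6 (6 lines after 4^1)

4^28 = 72057594037927936. Using exponentiation by squaring, this requires 6 multiplications. The key idea: if the exponent is even, square the half-power; if odd, multiply by the base once.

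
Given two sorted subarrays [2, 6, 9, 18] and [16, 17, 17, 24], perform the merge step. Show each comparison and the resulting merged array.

Merging process:

Compare 2 vs 16: take 2 from left. Merged: [2]
Compare 6 vs 16: take 6 from left. Merged: [2, 6]
Compare 9 vs 16: take 9 from left. Merged: [2, 6, 9]
Compare 18 vs 16: take 16 from right. Merged: [2, 6, 9, 16]
Compare 18 vs 17: take 17 from right. Merged: [2, 6, 9, 16, 17]
Compare 18 vs 17: take 17 from right. Merged: [2, 6, 9, 16, 17, 17]
Compare 18 vs 24: take 18 from left. Merged: [2, 6, 9, 16, 17, 17, 18]
Append remaining from right: [24]. Merged: [2, 6, 9, 16, 17, 17, 18, 24]

Final merged array: [2, 6, 9, 16, 17, 17, 18, 24]
Total comparisons: 7

The merged array is [2, 6, 9, 16, 17, 17, 18, 24], requiring 7 comparisons. The merge step runs in O(n) time where n is the total number of elements.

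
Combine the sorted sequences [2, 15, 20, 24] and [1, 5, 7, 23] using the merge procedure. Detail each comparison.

Merging process:

Compare 2 vs 1: take 1 from right. Merged: [1]
Compare 2 vs 5: take 2 from left. Merged: [1, 2]
Compare 15 vs 5: take 5 from right. Merged: [1, 2, 5]
Compare 15 vs 7: take 7 from right. Merged: [1, 2, 5, 7]
Compare 15 vs 23: take 15 from left. Merged: [1, 2, 5, 7, 15]
Compare 20 vs 23: take 20 from left. Merged: [1, 2, 5, 7, 15, 20]
Compare 24 vs 23: take 23 from right. Merged: [1, 2, 5, 7, 15, 20, 23]
Append remaining from left: [24]. Merged: [1, 2, 5, 7, 15, 20, 23, 24]

Final merged array: [1, 2, 5, 7, 15, 20, 23, 24]
Total comparisons: 7

The merged array is [1, 2, 5, 7, 15, 20, 23, 24], requiring 7 comparisons. The merge step runs in O(n) time where n is the total number of elements.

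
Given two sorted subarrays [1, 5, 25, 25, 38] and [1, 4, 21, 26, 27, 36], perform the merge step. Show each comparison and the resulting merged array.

Merging process:

Compare 1 vs 1: take 1 from left. Merged: [1]
Compare 5 vs 1: take 1 from right. Merged: [1, 1]
Compare 5 vs 4: take 4 from right. Merged: [1, 1, 4]
Compare 5 vs 21: take 5 from left. Merged: [1, 1, 4, 5]
Compare 25 vs 21: take 21 from right. Merged: [1, 1, 4, 5, 21]
Compare 25 vs 26: take 25 from left. Merged: [1, 1, 4, 5, 21, 25]
Compare 25 vs 26: take 25 from left. Merged: [1, 1, 4, 5, 21, 25, 25]
Compare 38 vs 26: take 26 from right. Merged: [1, 1, 4, 5, 21, 25, 25, 26]
Compare 38 vs 27: take 27 from right. Merged: [1, 1, 4, 5, 21, 25, 25, 26, 27]
Compare 38 vs 36: take 36 from right. Merged: [1, 1, 4, 5, 21, 25, 25, 26, 27, 36]
Append remaining from left: [38]. Merged: [1, 1, 4, 5, 21, 25, 25, 26, 27, 36, 38]

Final merged array: [1, 1, 4, 5, 21, 25, 25, 26, 27, 36, 38]
Total comparisons: 10

The merged array is [1, 1, 4, 5, 21, 25, 25, 26, 27, 36, 38], requiring 10 comparisons. The merge step runs in O(n) time where n is the total number of elements.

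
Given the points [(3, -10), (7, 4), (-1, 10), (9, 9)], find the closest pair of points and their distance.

Computing all pairwise distances among 4 points:

d((3, -10), (7, 4)) = 14.5602
d((3, -10), (-1, 10)) = 20.3961
d((3, -10), (9, 9)) = 19.9249
d((7, 4), (-1, 10)) = 10.0
d((7, 4), (9, 9)) = 5.3852 <-- minimum
d((-1, 10), (9, 9)) = 10.0499

Closest pair: (7, 4) and (9, 9) with distance 5.3852

The closest pair is (7, 4) and (9, 9) with Euclidean distance 5.3852. For 4 points, brute-force pairwise comparison is shown above. For large n, the divide-and-conquer algorithm (sort by x, recurse on halves, check the dividing strip) achieves O(n log n).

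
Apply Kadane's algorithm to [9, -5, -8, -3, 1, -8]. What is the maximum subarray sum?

Using Kadane's algorithm on [9, -5, -8, -3, 1, -8]:

Scanning through the array:
Position 1 (value -5): max_ending_here = 4, max_so_far = 9
Position 2 (value -8): max_ending_here = -4, max_so_far = 9
Position 3 (value -3): max_ending_here = -3, max_so_far = 9
Position 4 (value 1): max_ending_here = 1, max_so_far = 9
Position 5 (value -8): max_ending_here = -7, max_so_far = 9

Maximum subarray: [9]
Maximum sum: 9

The maximum subarray is [9] with sum 9. This subarray runs from index 0 to index 0.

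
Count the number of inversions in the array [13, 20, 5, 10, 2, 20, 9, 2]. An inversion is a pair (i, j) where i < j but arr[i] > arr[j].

Finding inversions in [13, 20, 5, 10, 2, 20, 9, 2]:

(0, 2): arr[0]=13 > arr[2]=5
(0, 3): arr[0]=13 > arr[3]=10
(0, 4): arr[0]=13 > arr[4]=2
(0, 6): arr[0]=13 > arr[6]=9
(0, 7): arr[0]=13 > arr[7]=2
(1, 2): arr[1]=20 > arr[2]=5
(1, 3): arr[1]=20 > arr[3]=10
(1, 4): arr[1]=20 > arr[4]=2
(1, 6): arr[1]=20 > arr[6]=9
(1, 7): arr[1]=20 > arr[7]=2
(2, 4): arr[2]=5 > arr[4]=2
(2, 7): arr[2]=5 > arr[7]=2
(3, 4): arr[3]=10 > arr[4]=2
(3, 6): arr[3]=10 > arr[6]=9
(3, 7): arr[3]=10 > arr[7]=2
(5, 6): arr[5]=20 > arr[6]=9
(5, 7): arr[5]=20 > arr[7]=2
(6, 7): arr[6]=9 > arr[7]=2

Total inversions: 18

The array has 18 inversion(s): (0,2), (0,3), (0,4), (0,6), (0,7), (1,2), (1,3), (1,4), (1,6), (1,7), (2,4), (2,7), (3,4), (3,6), (3,7), (5,6), (5,7), (6,7). Each pair (i,j) satisfies i < j and arr[i] > arr[j].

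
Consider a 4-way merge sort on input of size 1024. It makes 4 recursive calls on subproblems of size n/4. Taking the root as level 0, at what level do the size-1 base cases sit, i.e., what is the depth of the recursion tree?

For divide and conquer with division factor 4:

Problem sizes at each level:
Level 0: 1024
Level 1: 256
Level 2: 64
Level 3: 16
Level 4: 4
Level 5: 1

The root is level 0 and the size-1 base case is level 5 (the tree spans levels 0 through 5, i.e. 6 levels counting the root), so the depth is the number of divisions: log_4(1024) = 5

The recursion tree depth is log_4(1024) = 5. At each level, the problem size is divided by 4, so it takes 5 divisions to reduce to a base case of size 1. The algorithm makes 4 recursive calls at each level.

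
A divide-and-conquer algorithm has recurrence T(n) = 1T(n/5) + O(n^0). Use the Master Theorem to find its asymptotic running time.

Master Theorem for T(n) = 1T(n/5) + O(n^0):

a = 1, b = 5, c = 0
log_b(a) = log_5(1) = 0.0000

Case 2: c = 0 = log_5(1) = 0.0000
T(n) = O(n^0 log n) = O(log n)

For T(n) = 1T(n/5) + O(n^0): log_5(1) = 0.0000. This is Case 2 of the Master Theorem (c = log_b(a), equal work at all levels), giving O(log n).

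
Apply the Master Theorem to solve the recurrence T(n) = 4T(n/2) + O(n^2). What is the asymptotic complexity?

Master Theorem for T(n) = 4T(n/2) + O(n^2):

a = 4, b = 2, c = 2
log_b(a) = log_2(4) = 2.0000

Case 2: c = 2 = log_2(4) = 2.0000
T(n) = O(n^2 log n) = O(n^2 log n)

For T(n) = 4T(n/2) + O(n^2): log_2(4) = 2.0000. This is Case 2 of the Master Theorem (c = log_b(a), equal work at all levels), giving O(n^2 log n).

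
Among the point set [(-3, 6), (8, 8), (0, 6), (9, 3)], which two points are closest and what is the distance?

Computing all pairwise distances among 4 points:

d((-3, 6), (8, 8)) = 11.1803
d((-3, 6), (0, 6)) = 3.0 <-- minimum
d((-3, 6), (9, 3)) = 12.3693
d((8, 8), (0, 6)) = 8.2462
d((8, 8), (9, 3)) = 5.099
d((0, 6), (9, 3)) = 9.4868

Closest pair: (-3, 6) and (0, 6) with distance 3.0

The closest pair is (-3, 6) and (0, 6) with Euclidean distance 3.0. For 4 points, brute-force pairwise comparison is shown above. For large n, the divide-and-conquer algorithm (sort by x, recurse on halves, check the dividing strip) achieves O(n log n).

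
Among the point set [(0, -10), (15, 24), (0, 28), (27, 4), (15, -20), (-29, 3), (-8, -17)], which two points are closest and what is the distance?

Computing all pairwise distances among 7 points:

d((0, -10), (15, 24)) = 37.1618
d((0, -10), (0, 28)) = 38.0
d((0, -10), (27, 4)) = 30.4138
d((0, -10), (15, -20)) = 18.0278
d((0, -10), (-29, 3)) = 31.7805
d((0, -10), (-8, -17)) = 10.6301 <-- minimum
d((15, 24), (0, 28)) = 15.5242
d((15, 24), (27, 4)) = 23.3238
d((15, 24), (15, -20)) = 44.0
d((15, 24), (-29, 3)) = 48.7545
d((15, 24), (-8, -17)) = 47.0106
d((0, 28), (27, 4)) = 36.1248
d((0, 28), (15, -20)) = 50.2892
d((0, 28), (-29, 3)) = 38.2884
d((0, 28), (-8, -17)) = 45.7056
d((27, 4), (15, -20)) = 26.8328
d((27, 4), (-29, 3)) = 56.0089
d((27, 4), (-8, -17)) = 40.8167
d((15, -20), (-29, 3)) = 49.6488
d((15, -20), (-8, -17)) = 23.1948
d((-29, 3), (-8, -17)) = 29.0

Closest pair: (0, -10) and (-8, -17) with distance 10.6301

The closest pair is (0, -10) and (-8, -17) with Euclidean distance 10.6301. For 7 points, brute-force pairwise comparison is shown above. For large n, the divide-and-conquer algorithm (sort by x, recurse on halves, check the dividing strip) achieves O(n log n).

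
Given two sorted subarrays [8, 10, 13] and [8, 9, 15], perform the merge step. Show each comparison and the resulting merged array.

Merging process:

Compare 8 vs 8: take 8 from left. Merged: [8]
Compare 10 vs 8: take 8 from right. Merged: [8, 8]
Compare 10 vs 9: take 9 from right. Merged: [8, 8, 9]
Compare 10 vs 15: take 10 from left. Merged: [8, 8, 9, 10]
Compare 13 vs 15: take 13 from left. Merged: [8, 8, 9, 10, 13]
Append remaining from right: [15]. Merged: [8, 8, 9, 10, 13, 15]

Final merged array: [8, 8, 9, 10, 13, 15]
Total comparisons: 5

The merged array is [8, 8, 9, 10, 13, 15], requiring 5 comparisons. The merge step runs in O(n) time where n is the total number of elements.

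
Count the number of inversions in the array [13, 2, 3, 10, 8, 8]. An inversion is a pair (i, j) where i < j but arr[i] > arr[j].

Finding inversions in [13, 2, 3, 10, 8, 8]:

(0, 1): arr[0]=13 > arr[1]=2
(0, 2): arr[0]=13 > arr[2]=3
(0, 3): arr[0]=13 > arr[3]=10
(0, 4): arr[0]=13 > arr[4]=8
(0, 5): arr[0]=13 > arr[5]=8
(3, 4): arr[3]=10 > arr[4]=8
(3, 5): arr[3]=10 > arr[5]=8

Total inversions: 7

The array has 7 inversion(s): (0,1), (0,2), (0,3), (0,4), (0,5), (3,4), (3,5). Each pair (i,j) satisfies i < j and arr[i] > arr[j].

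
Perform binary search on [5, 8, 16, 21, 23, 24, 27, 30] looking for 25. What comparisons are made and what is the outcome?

Binary search for 25 in [5, 8, 16, 21, 23, 24, 27, 30]:

lo=0, hi=7, mid=3, arr[mid]=21 -> 21 < 25, search right half
lo=4, hi=7, mid=5, arr[mid]=24 -> 24 < 25, search right half
lo=6, hi=7, mid=6, arr[mid]=27 -> 27 > 25, search left half
lo=6 > hi=5, target 25 not found

Binary search determines that 25 is not in the array after 3 comparisons. The search space was exhausted without finding the target.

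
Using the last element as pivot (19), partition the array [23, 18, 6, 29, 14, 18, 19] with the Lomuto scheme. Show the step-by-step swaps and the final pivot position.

Lomuto partition with pivot = 19:

Initial array: [23, 18, 6, 29, 14, 18, 19]

arr[0]=23 > 19: no swap
arr[1]=18 <= 19: swap with position 0, array becomes [18, 23, 6, 29, 14, 18, 19]
arr[2]=6 <= 19: swap with position 1, array becomes [18, 6, 23, 29, 14, 18, 19]
arr[3]=29 > 19: no swap
arr[4]=14 <= 19: swap with position 2, array becomes [18, 6, 14, 29, 23, 18, 19]
arr[5]=18 <= 19: swap with position 3, array becomes [18, 6, 14, 18, 23, 29, 19]

Place pivot at position 4: [18, 6, 14, 18, 19, 29, 23]
Pivot position: 4

After partitioning with pivot 19, the array becomes [18, 6, 14, 18, 19, 29, 23]. The pivot is placed at index 4. All elements to the left of the pivot are <= 19, and all elements to the right are > 19.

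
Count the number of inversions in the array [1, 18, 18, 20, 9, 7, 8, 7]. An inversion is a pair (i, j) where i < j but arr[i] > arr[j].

Finding inversions in [1, 18, 18, 20, 9, 7, 8, 7]:

(1, 4): arr[1]=18 > arr[4]=9
(1, 5): arr[1]=18 > arr[5]=7
(1, 6): arr[1]=18 > arr[6]=8
(1, 7): arr[1]=18 > arr[7]=7
(2, 4): arr[2]=18 > arr[4]=9
(2, 5): arr[2]=18 > arr[5]=7
(2, 6): arr[2]=18 > arr[6]=8
(2, 7): arr[2]=18 > arr[7]=7
(3, 4): arr[3]=20 > arr[4]=9
(3, 5): arr[3]=20 > arr[5]=7
(3, 6): arr[3]=20 > arr[6]=8
(3, 7): arr[3]=20 > arr[7]=7
(4, 5): arr[4]=9 > arr[5]=7
(4, 6): arr[4]=9 > arr[6]=8
(4, 7): arr[4]=9 > arr[7]=7
(6, 7): arr[6]=8 > arr[7]=7

Total inversions: 16

The array has 16 inversion(s): (1,4), (1,5), (1,6), (1,7), (2,4), (2,5), (2,6), (2,7), (3,4), (3,5), (3,6), (3,7), (4,5), (4,6), (4,7), (6,7). Each pair (i,j) satisfies i < j and arr[i] > arr[j].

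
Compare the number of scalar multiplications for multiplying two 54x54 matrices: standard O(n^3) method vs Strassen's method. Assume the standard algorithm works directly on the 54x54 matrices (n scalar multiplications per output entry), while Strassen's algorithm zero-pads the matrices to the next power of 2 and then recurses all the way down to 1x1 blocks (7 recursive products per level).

Matrix multiplication for 54x54 matrices:

Strassen's algorithm requires power-of-2 dimensions. Pad 54x54 to 64x64 (next power of 2).

Standard algorithm: 54^3 = 157464 multiplications
Strassen's algorithm: 7^(log2(64)) = 7^6 = 117649 multiplications
Savings: 157464 - 117649 = 39815 multiplications

Standard: 157464 multiplications (54^3). Strassen: 117649 multiplications (7^6, after padding to 64x64). Strassen reduces 8 recursive multiplications to 7 at each level.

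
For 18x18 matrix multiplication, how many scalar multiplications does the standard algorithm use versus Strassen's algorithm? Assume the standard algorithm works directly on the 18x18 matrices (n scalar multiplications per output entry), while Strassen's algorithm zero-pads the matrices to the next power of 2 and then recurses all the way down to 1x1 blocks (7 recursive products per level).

Matrix multiplication for 18x18 matrices:

Strassen's algorithm requires power-of-2 dimensions. Pad 18x18 to 32x32 (next power of 2).

Standard algorithm: 18^3 = 5832 multiplications
Strassen's algorithm: 7^(log2(32)) = 7^5 = 16807 multiplications
Difference: 5832 - 16807 = -10975 (Strassen uses MORE here due to padding overhead — for small or just-over-power-of-2 n, padding can outweigh the per-level savings)

Standard: 5832 multiplications (18^3). Strassen: 16807 multiplications (7^5, after padding to 32x32). Strassen reduces 8 recursive multiplications to 7 at each level.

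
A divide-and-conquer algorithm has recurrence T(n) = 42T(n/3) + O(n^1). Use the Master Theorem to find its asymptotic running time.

Master Theorem for T(n) = 42T(n/3) + O(n^1):

a = 42, b = 3, c = 1
log_b(a) = log_3(42) = 3.4022

Case 1: c = 1 < log_3(42) = 3.4022
T(n) = O(n^(log_3 42))

For T(n) = 42T(n/3) + O(n^1): log_3(42) = 3.4022. This is Case 1 of the Master Theorem (c < log_b(a), work dominated by leaves), giving O(n^(log_3 42)).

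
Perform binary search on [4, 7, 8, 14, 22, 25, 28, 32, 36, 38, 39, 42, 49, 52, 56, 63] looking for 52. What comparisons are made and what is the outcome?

Binary search for 52 in [4, 7, 8, 14, 22, 25, 28, 32, 36, 38, 39, 42, 49, 52, 56, 63]:

lo=0, hi=15, mid=7, arr[mid]=32 -> 32 < 52, search right half
lo=8, hi=15, mid=11, arr[mid]=42 -> 42 < 52, search right half
lo=12, hi=15, mid=13, arr[mid]=52 -> Found target at index 13!

Binary search finds 52 at index 13 after 3 comparisons. The search repeatedly halves the search space by comparing with the middle element.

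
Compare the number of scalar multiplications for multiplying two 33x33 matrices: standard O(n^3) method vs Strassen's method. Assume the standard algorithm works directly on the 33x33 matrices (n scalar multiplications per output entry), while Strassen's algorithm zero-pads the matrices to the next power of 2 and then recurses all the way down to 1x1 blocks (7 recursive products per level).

Matrix multiplication for 33x33 matrices:

Strassen's algorithm requires power-of-2 dimensions. Pad 33x33 to 64x64 (next power of 2).

Standard algorithm: 33^3 = 35937 multiplications
Strassen's algorithm: 7^(log2(64)) = 7^6 = 117649 multiplications
Difference: 35937 - 117649 = -81712 (Strassen uses MORE here due to padding overhead — for small or just-over-power-of-2 n, padding can outweigh the per-level savings)

Standard: 35937 multiplications (33^3). Strassen: 117649 multiplications (7^6, after padding to 64x64). Strassen reduces 8 recursive multiplications to 7 at each level.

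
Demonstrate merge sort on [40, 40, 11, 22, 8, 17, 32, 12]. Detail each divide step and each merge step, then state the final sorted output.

Merge sort trace:

Split: [40, 40, 11, 22, 8, 17, 32, 12] -> [40, 40, 11, 22] and [8, 17, 32, 12]
  Split: [40, 40, 11, 22] -> [40, 40] and [11, 22]
    Split: [40, 40] -> [40] and [40]
    Merge: [40] + [40] -> [40, 40]
    Split: [11, 22] -> [11] and [22]
    Merge: [11] + [22] -> [11, 22]
  Merge: [40, 40] + [11, 22] -> [11, 22, 40, 40]
  Split: [8, 17, 32, 12] -> [8, 17] and [32, 12]
    Split: [8, 17] -> [8] and [17]
    Merge: [8] + [17] -> [8, 17]
    Split: [32, 12] -> [32] and [12]
    Merge: [32] + [12] -> [12, 32]
  Merge: [8, 17] + [12, 32] -> [8, 12, 17, 32]
Merge: [11, 22, 40, 40] + [8, 12, 17, 32] -> [8, 11, 12, 17, 22, 32, 40, 40]

Final sorted array: [8, 11, 12, 17, 22, 32, 40, 40]

The merge sort proceeds by recursively splitting the array and merging sorted halves.
After all merges, the sorted array is [8, 11, 12, 17, 22, 32, 40, 40].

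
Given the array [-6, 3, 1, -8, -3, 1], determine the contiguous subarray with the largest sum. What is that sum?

Using Kadane's algorithm on [-6, 3, 1, -8, -3, 1]:

Scanning through the array:
Position 1 (value 3): max_ending_here = 3, max_so_far = 3
Position 2 (value 1): max_ending_here = 4, max_so_far = 4
Position 3 (value -8): max_ending_here = -4, max_so_far = 4
Position 4 (value -3): max_ending_here = -3, max_so_far = 4
Position 5 (value 1): max_ending_here = 1, max_so_far = 4

Maximum subarray: [3, 1]
Maximum sum: 4

The maximum subarray is [3, 1] with sum 4. This subarray runs from index 1 to index 2.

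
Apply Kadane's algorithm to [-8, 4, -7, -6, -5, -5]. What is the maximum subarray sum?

Using Kadane's algorithm on [-8, 4, -7, -6, -5, -5]:

Scanning through the array:
Position 1 (value 4): max_ending_here = 4, max_so_far = 4
Position 2 (value -7): max_ending_here = -3, max_so_far = 4
Position 3 (value -6): max_ending_here = -6, max_so_far = 4
Position 4 (value -5): max_ending_here = -5, max_so_far = 4
Position 5 (value -5): max_ending_here = -5, max_so_far = 4

Maximum subarray: [4]
Maximum sum: 4

The maximum subarray is [4] with sum 4. This subarray runs from index 1 to index 1.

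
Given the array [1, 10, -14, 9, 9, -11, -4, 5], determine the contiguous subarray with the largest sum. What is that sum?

Using Kadane's algorithm on [1, 10, -14, 9, 9, -11, -4, 5]:

Scanning through the array:
Position 1 (value 10): max_ending_here = 11, max_so_far = 11
Position 2 (value -14): max_ending_here = -3, max_so_far = 11
Position 3 (value 9): max_ending_here = 9, max_so_far = 11
Position 4 (value 9): max_ending_here = 18, max_so_far = 18
Position 5 (value -11): max_ending_here = 7, max_so_far = 18
Position 6 (value -4): max_ending_here = 3, max_so_far = 18
Position 7 (value 5): max_ending_here = 8, max_so_far = 18

Maximum subarray: [9, 9]
Maximum sum: 18

The maximum subarray is [9, 9] with sum 18. This subarray runs from index 3 to index 4.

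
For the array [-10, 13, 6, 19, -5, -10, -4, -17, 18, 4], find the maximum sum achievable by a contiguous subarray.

Using Kadane's algorithm on [-10, 13, 6, 19, -5, -10, -4, -17, 18, 4]:

Scanning through the array:
Position 1 (value 13): max_ending_here = 13, max_so_far = 13
Position 2 (value 6): max_ending_here = 19, max_so_far = 19
Position 3 (value 19): max_ending_here = 38, max_so_far = 38
Position 4 (value -5): max_ending_here = 33, max_so_far = 38
Position 5 (value -10): max_ending_here = 23, max_so_far = 38
Position 6 (value -4): max_ending_here = 19, max_so_far = 38
Position 7 (value -17): max_ending_here = 2, max_so_far = 38
Position 8 (value 18): max_ending_here = 20, max_so_far = 38
Position 9 (value 4): max_ending_here = 24, max_so_far = 38

Maximum subarray: [13, 6, 19]
Maximum sum: 38

The maximum subarray is [13, 6, 19] with sum 38. This subarray runs from index 1 to index 3.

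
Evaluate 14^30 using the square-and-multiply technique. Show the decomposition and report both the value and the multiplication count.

Computing 14^30 by squaring (build up from 14^1; each line after the first costs one multiplication):

14^1 = 14
14^2 = (14^1)^2 = 14^2 = 196
14^3 = 14 * 14^2 = 14 * 196 = 2744
14^6 = (14^3)^2 = 2744^2 = 7529536
14^7 = 14 * 14^6 = 14 * 7529536 = 105413504
14^14 = (14^7)^2 = 105413504^2 = 11112006825558016
14^15 = 14 * 14^14 = 14 * 11112006825558016 = 155568095557812224
14^30 = (14^15)^2 = 155568095557812224^2 = 24201432355484595421941037243826176

Result: 24201432355484595421941037243826176
Multiplications needed: 7 (7 lines after 14^1)

14^30 = 24201432355484595421941037243826176. Using exponentiation by squaring, this requires 7 multiplications. The key idea: if the exponent is even, square the half-power; if odd, multiply by the base once.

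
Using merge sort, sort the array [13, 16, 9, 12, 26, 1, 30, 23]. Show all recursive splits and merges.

Merge sort trace:

Split: [13, 16, 9, 12, 26, 1, 30, 23] -> [13, 16, 9, 12] and [26, 1, 30, 23]
  Split: [13, 16, 9, 12] -> [13, 16] and [9, 12]
    Split: [13, 16] -> [13] and [16]
    Merge: [13] + [16] -> [13, 16]
    Split: [9, 12] -> [9] and [12]
    Merge: [9] + [12] -> [9, 12]
  Merge: [13, 16] + [9, 12] -> [9, 12, 13, 16]
  Split: [26, 1, 30, 23] -> [26, 1] and [30, 23]
    Split: [26, 1] -> [26] and [1]
    Merge: [26] + [1] -> [1, 26]
    Split: [30, 23] -> [30] and [23]
    Merge: [30] + [23] -> [23, 30]
  Merge: [1, 26] + [23, 30] -> [1, 23, 26, 30]
Merge: [9, 12, 13, 16] + [1, 23, 26, 30] -> [1, 9, 12, 13, 16, 23, 26, 30]

Final sorted array: [1, 9, 12, 13, 16, 23, 26, 30]

The merge sort proceeds by recursively splitting the array and merging sorted halves.
After all merges, the sorted array is [1, 9, 12, 13, 16, 23, 26, 30].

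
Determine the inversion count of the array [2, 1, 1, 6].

Finding inversions in [2, 1, 1, 6]:

(0, 1): arr[0]=2 > arr[1]=1
(0, 2): arr[0]=2 > arr[2]=1

Total inversions: 2

The array has 2 inversion(s): (0,1), (0,2). Each pair (i,j) satisfies i < j and arr[i] > arr[j].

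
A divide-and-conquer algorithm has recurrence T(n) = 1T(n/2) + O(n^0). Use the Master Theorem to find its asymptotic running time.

Master Theorem for T(n) = 1T(n/2) + O(n^0):

a = 1, b = 2, c = 0
log_b(a) = log_2(1) = 0.0000

Case 2: c = 0 = log_2(1) = 0.0000
T(n) = O(n^0 log n) = O(log n)

For T(n) = 1T(n/2) + O(n^0): log_2(1) = 0.0000. This is Case 2 of the Master Theorem (c = log_b(a), equal work at all levels), giving O(log n).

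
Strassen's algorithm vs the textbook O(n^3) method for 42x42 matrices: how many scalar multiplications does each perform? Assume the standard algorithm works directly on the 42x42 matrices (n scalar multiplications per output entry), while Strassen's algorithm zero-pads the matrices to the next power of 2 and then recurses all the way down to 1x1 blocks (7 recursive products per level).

Matrix multiplication for 42x42 matrices:

Strassen's algorithm requires power-of-2 dimensions. Pad 42x42 to 64x64 (next power of 2).

Standard algorithm: 42^3 = 74088 multiplications
Strassen's algorithm: 7^(log2(64)) = 7^6 = 117649 multiplications
Difference: 74088 - 117649 = -43561 (Strassen uses MORE here due to padding overhead — for small or just-over-power-of-2 n, padding can outweigh the per-level savings)

Standard: 74088 multiplications (42^3). Strassen: 117649 multiplications (7^6, after padding to 64x64). Strassen reduces 8 recursive multiplications to 7 at each level.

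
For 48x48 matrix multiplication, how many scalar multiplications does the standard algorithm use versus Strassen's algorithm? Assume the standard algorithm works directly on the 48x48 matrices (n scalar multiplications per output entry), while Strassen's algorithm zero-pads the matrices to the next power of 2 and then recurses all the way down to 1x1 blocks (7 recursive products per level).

Matrix multiplication for 48x48 matrices:

Strassen's algorithm requires power-of-2 dimensions. Pad 48x48 to 64x64 (next power of 2).

Standard algorithm: 48^3 = 110592 multiplications
Strassen's algorithm: 7^(log2(64)) = 7^6 = 117649 multiplications
Difference: 110592 - 117649 = -7057 (Strassen uses MORE here due to padding overhead — for small or just-over-power-of-2 n, padding can outweigh the per-level savings)

Standard: 110592 multiplications (48^3). Strassen: 117649 multiplications (7^6, after padding to 64x64). Strassen reduces 8 recursive multiplications to 7 at each level.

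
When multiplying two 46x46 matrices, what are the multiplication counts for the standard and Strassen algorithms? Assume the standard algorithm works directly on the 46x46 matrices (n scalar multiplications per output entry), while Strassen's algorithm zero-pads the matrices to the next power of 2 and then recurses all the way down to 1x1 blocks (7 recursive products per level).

Matrix multiplication for 46x46 matrices:

Strassen's algorithm requires power-of-2 dimensions. Pad 46x46 to 64x64 (next power of 2).

Standard algorithm: 46^3 = 97336 multiplications
Strassen's algorithm: 7^(log2(64)) = 7^6 = 117649 multiplications
Difference: 97336 - 117649 = -20313 (Strassen uses MORE here due to padding overhead — for small or just-over-power-of-2 n, padding can outweigh the per-level savings)

Standard: 97336 multiplications (46^3). Strassen: 117649 multiplications (7^6, after padding to 64x64). Strassen reduces 8 recursive multiplications to 7 at each level.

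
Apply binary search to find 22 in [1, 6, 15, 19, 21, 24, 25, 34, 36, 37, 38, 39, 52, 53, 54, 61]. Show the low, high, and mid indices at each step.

Binary search for 22 in [1, 6, 15, 19, 21, 24, 25, 34, 36, 37, 38, 39, 52, 53, 54, 61]:

lo=0, hi=15, mid=7, arr[mid]=34 -> 34 > 22, search left half
lo=0, hi=6, mid=3, arr[mid]=19 -> 19 < 22, search right half
lo=4, hi=6, mid=5, arr[mid]=24 -> 24 > 22, search left half
lo=4, hi=4, mid=4, arr[mid]=21 -> 21 < 22, search right half
lo=5 > hi=4, target 22 not found

Binary search determines that 22 is not in the array after 4 comparisons. The search space was exhausted without finding the target.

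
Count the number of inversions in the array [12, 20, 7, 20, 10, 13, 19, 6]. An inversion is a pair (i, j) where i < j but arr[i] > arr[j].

Finding inversions in [12, 20, 7, 20, 10, 13, 19, 6]:

(0, 2): arr[0]=12 > arr[2]=7
(0, 4): arr[0]=12 > arr[4]=10
(0, 7): arr[0]=12 > arr[7]=6
(1, 2): arr[1]=20 > arr[2]=7
(1, 4): arr[1]=20 > arr[4]=10
(1, 5): arr[1]=20 > arr[5]=13
(1, 6): arr[1]=20 > arr[6]=19
(1, 7): arr[1]=20 > arr[7]=6
(2, 7): arr[2]=7 > arr[7]=6
(3, 4): arr[3]=20 > arr[4]=10
(3, 5): arr[3]=20 > arr[5]=13
(3, 6): arr[3]=20 > arr[6]=19
(3, 7): arr[3]=20 > arr[7]=6
(4, 7): arr[4]=10 > arr[7]=6
(5, 7): arr[5]=13 > arr[7]=6
(6, 7): arr[6]=19 > arr[7]=6

Total inversions: 16

The array has 16 inversion(s): (0,2), (0,4), (0,7), (1,2), (1,4), (1,5), (1,6), (1,7), (2,7), (3,4), (3,5), (3,6), (3,7), (4,7), (5,7), (6,7). Each pair (i,j) satisfies i < j and arr[i] > arr[j].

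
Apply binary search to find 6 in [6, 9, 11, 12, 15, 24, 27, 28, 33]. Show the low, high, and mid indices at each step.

Binary search for 6 in [6, 9, 11, 12, 15, 24, 27, 28, 33]:

lo=0, hi=8, mid=4, arr[mid]=15 -> 15 > 6, search left half
lo=0, hi=3, mid=1, arr[mid]=9 -> 9 > 6, search left half
lo=0, hi=0, mid=0, arr[mid]=6 -> Found target at index 0!

Binary search finds 6 at index 0 after 3 comparisons. The search repeatedly halves the search space by comparing with the middle element.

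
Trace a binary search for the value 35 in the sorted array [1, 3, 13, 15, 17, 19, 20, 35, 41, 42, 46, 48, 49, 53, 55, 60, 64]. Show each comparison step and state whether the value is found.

Binary search for 35 in [1, 3, 13, 15, 17, 19, 20, 35, 41, 42, 46, 48, 49, 53, 55, 60, 64]:

lo=0, hi=16, mid=8, arr[mid]=41 -> 41 > 35, search left half
lo=0, hi=7, mid=3, arr[mid]=15 -> 15 < 35, search right half
lo=4, hi=7, mid=5, arr[mid]=19 -> 19 < 35, search right half
lo=6, hi=7, mid=6, arr[mid]=20 -> 20 < 35, search right half
lo=7, hi=7, mid=7, arr[mid]=35 -> Found target at index 7!

Binary search finds 35 at index 7 after 5 comparisons. The search repeatedly halves the search space by comparing with the middle element.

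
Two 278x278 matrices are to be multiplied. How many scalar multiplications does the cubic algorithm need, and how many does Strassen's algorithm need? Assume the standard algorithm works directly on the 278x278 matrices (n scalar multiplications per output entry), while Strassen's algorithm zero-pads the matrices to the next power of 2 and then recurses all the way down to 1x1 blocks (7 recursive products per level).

Matrix multiplication for 278x278 matrices:

Strassen's algorithm requires power-of-2 dimensions. Pad 278x278 to 512x512 (next power of 2).

Standard algorithm: 278^3 = 21484952 multiplications
Strassen's algorithm: 7^(log2(512)) = 7^9 = 40353607 multiplications
Difference: 21484952 - 40353607 = -18868655 (Strassen uses MORE here due to padding overhead — for small or just-over-power-of-2 n, padding can outweigh the per-level savings)

Standard: 21484952 multiplications (278^3). Strassen: 40353607 multiplications (7^9, after padding to 512x512). Strassen reduces 8 recursive multiplications to 7 at each level.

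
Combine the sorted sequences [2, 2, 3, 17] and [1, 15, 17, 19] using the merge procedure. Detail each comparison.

Merging process:

Compare 2 vs 1: take 1 from right. Merged: [1]
Compare 2 vs 15: take 2 from left. Merged: [1, 2]
Compare 2 vs 15: take 2 from left. Merged: [1, 2, 2]
Compare 3 vs 15: take 3 from left. Merged: [1, 2, 2, 3]
Compare 17 vs 15: take 15 from right. Merged: [1, 2, 2, 3, 15]
Compare 17 vs 17: take 17 from left. Merged: [1, 2, 2, 3, 15, 17]
Append remaining from right: [17, 19]. Merged: [1, 2, 2, 3, 15, 17, 17, 19]

Final merged array: [1, 2, 2, 3, 15, 17, 17, 19]
Total comparisons: 6

The merged array is [1, 2, 2, 3, 15, 17, 17, 19], requiring 6 comparisons. The merge step runs in O(n) time where n is the total number of elements.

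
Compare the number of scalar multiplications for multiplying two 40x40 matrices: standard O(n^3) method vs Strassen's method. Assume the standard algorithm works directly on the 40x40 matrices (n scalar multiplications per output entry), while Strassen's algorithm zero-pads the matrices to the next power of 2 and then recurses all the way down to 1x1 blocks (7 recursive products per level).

Matrix multiplication for 40x40 matrices:

Strassen's algorithm requires power-of-2 dimensions. Pad 40x40 to 64x64 (next power of 2).

Standard algorithm: 40^3 = 64000 multiplications
Strassen's algorithm: 7^(log2(64)) = 7^6 = 117649 multiplications
Difference: 64000 - 117649 = -53649 (Strassen uses MORE here due to padding overhead — for small or just-over-power-of-2 n, padding can outweigh the per-level savings)

Standard: 64000 multiplications (40^3). Strassen: 117649 multiplications (7^6, after padding to 64x64). Strassen reduces 8 recursive multiplications to 7 at each level.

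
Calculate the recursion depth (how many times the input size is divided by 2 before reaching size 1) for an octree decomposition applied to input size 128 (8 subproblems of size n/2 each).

For divide and conquer with division factor 2:

Problem sizes at each level:
Level 0: 128
Level 1: 64
Level 2: 32
Level 3: 16
Level 4: 8
Level 5: 4
Level 6: 2
Level 7: 1

The root is level 0 and the size-1 base case is level 7 (the tree spans levels 0 through 7, i.e. 8 levels counting the root), so the depth is the number of divisions: log_2(128) = 7

The recursion tree depth is log_2(128) = 7. At each level, the problem size is divided by 2, so it takes 7 divisions to reduce to a base case of size 1. The algorithm makes 8 recursive calls at each level.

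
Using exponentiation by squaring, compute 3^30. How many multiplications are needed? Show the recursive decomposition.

Computing 3^30 by squaring (build up from 3^1; each line after the first costs one multiplication):

3^1 = 3
3^2 = (3^1)^2 = 3^2 = 9
3^3 = 3 * 3^2 = 3 * 9 = 27
3^6 = (3^3)^2 = 27^2 = 729
3^7 = 3 * 3^6 = 3 * 729 = 2187
3^14 = (3^7)^2 = 2187^2 = 4782969
3^15 = 3 * 3^14 = 3 * 4782969 = 14348907
3^30 = (3^15)^2 = 14348907^2 = 205891132094649

Result: 205891132094649
Multiplications needed: 7 (7 lines after 3^1)

3^30 = 205891132094649. Using exponentiation by squaring, this requires 7 multiplications. The key idea: if the exponent is even, square the half-power; if odd, multiply by the base once.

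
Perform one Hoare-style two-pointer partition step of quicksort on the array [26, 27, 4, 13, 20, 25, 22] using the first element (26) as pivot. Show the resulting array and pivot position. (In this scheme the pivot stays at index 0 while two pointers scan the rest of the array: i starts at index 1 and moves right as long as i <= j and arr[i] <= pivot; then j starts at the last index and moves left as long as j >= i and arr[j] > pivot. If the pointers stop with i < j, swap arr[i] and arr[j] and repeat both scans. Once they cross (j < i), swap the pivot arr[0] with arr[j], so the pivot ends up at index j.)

Hoare-style two-pointer partition with pivot = 26:

Initial array: [26, 27, 4, 13, 20, 25, 22]

Pointers start at i = 1, j = 6.
i stops at index 1 (arr[1]=27 > 26), j stops at index 6 (arr[6]=22 <= 26): swap arr[1] and arr[6], array becomes [26, 22, 4, 13, 20, 25, 27]
i ends at 6, j ends at 5: the pointers have crossed (j < i), so scanning stops.

Swap pivot arr[0] with arr[5] to place pivot at position 5: [25, 22, 4, 13, 20, 26, 27]
Pivot position: 5

After partitioning with pivot 26, the array becomes [25, 22, 4, 13, 20, 26, 27]. The pivot is placed at index 5. All elements to the left of the pivot are <= 26, and all elements to the right are > 26.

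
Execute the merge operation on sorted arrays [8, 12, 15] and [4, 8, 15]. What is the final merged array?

Merging process:

Compare 8 vs 4: take 4 from right. Merged: [4]
Compare 8 vs 8: take 8 from left. Merged: [4, 8]
Compare 12 vs 8: take 8 from right. Merged: [4, 8, 8]
Compare 12 vs 15: take 12 from left. Merged: [4, 8, 8, 12]
Compare 15 vs 15: take 15 from left. Merged: [4, 8, 8, 12, 15]
Append remaining from right: [15]. Merged: [4, 8, 8, 12, 15, 15]

Final merged array: [4, 8, 8, 12, 15, 15]
Total comparisons: 5

The merged array is [4, 8, 8, 12, 15, 15], requiring 5 comparisons. The merge step runs in O(n) time where n is the total number of elements.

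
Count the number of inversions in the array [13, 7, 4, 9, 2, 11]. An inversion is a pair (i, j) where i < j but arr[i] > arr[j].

Finding inversions in [13, 7, 4, 9, 2, 11]:

(0, 1): arr[0]=13 > arr[1]=7
(0, 2): arr[0]=13 > arr[2]=4
(0, 3): arr[0]=13 > arr[3]=9
(0, 4): arr[0]=13 > arr[4]=2
(0, 5): arr[0]=13 > arr[5]=11
(1, 2): arr[1]=7 > arr[2]=4
(1, 4): arr[1]=7 > arr[4]=2
(2, 4): arr[2]=4 > arr[4]=2
(3, 4): arr[3]=9 > arr[4]=2

Total inversions: 9

The array has 9 inversion(s): (0,1), (0,2), (0,3), (0,4), (0,5), (1,2), (1,4), (2,4), (3,4). Each pair (i,j) satisfies i < j and arr[i] > arr[j].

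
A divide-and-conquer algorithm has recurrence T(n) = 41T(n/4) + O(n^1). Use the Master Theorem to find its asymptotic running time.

Master Theorem for T(n) = 41T(n/4) + O(n^1):

a = 41, b = 4, c = 1
log_b(a) = log_4(41) = 2.6788

Case 1: c = 1 < log_4(41) = 2.6788
T(n) = O(n^(log_4 41))

For T(n) = 41T(n/4) + O(n^1): log_4(41) = 2.6788. This is Case 1 of the Master Theorem (c < log_b(a), work dominated by leaves), giving O(n^(log_4 41)).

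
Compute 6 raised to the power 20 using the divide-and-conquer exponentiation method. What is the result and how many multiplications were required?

Computing 6^20 by squaring (build up from 6^1; each line after the first costs one multiplication):

6^1 = 6
6^2 = (6^1)^2 = 6^2 = 36
6^4 = (6^2)^2 = 36^2 = 1296
6^5 = 6 * 6^4 = 6 * 1296 = 7776
6^10 = (6^5)^2 = 7776^2 = 60466176
6^20 = (6^10)^2 = 60466176^2 = 3656158440062976

Result: 3656158440062976
Multiplications needed: 5 (5 lines after 6^1)

6^20 = 3656158440062976. Using exponentiation by squaring, this requires 5 multiplications. The key idea: if the exponent is even, square the half-power; if odd, multiply by the base once.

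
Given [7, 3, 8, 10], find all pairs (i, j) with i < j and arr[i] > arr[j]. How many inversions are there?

Finding inversions in [7, 3, 8, 10]:

(0, 1): arr[0]=7 > arr[1]=3

Total inversions: 1

The array has 1 inversion(s): (0,1). Each pair (i,j) satisfies i < j and arr[i] > arr[j].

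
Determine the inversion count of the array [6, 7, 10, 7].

Finding inversions in [6, 7, 10, 7]:

(2, 3): arr[2]=10 > arr[3]=7

Total inversions: 1

The array has 1 inversion(s): (2,3). Each pair (i,j) satisfies i < j and arr[i] > arr[j].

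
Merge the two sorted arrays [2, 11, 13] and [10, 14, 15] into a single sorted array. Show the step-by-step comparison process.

Merging process:

Compare 2 vs 10: take 2 from left. Merged: [2]
Compare 11 vs 10: take 10 from right. Merged: [2, 10]
Compare 11 vs 14: take 11 from left. Merged: [2, 10, 11]
Compare 13 vs 14: take 13 from left. Merged: [2, 10, 11, 13]
Append remaining from right: [14, 15]. Merged: [2, 10, 11, 13, 14, 15]

Final merged array: [2, 10, 11, 13, 14, 15]
Total comparisons: 4

The merged array is [2, 10, 11, 13, 14, 15], requiring 4 comparisons. The merge step runs in O(n) time where n is the total number of elements.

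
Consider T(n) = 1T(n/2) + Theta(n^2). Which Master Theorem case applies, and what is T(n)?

Master Theorem for T(n) = 1T(n/2) + O(n^2):

a = 1, b = 2, c = 2
log_b(a) = log_2(1) = 0.0000

Case 3: c = 2 > log_2(1) = 0.0000
T(n) = O(n^2) = O(n^2)

For T(n) = 1T(n/2) + O(n^2): log_2(1) = 0.0000. This is Case 3 of the Master Theorem (c > log_b(a), work dominated by root), giving O(n^2).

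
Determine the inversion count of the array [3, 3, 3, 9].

Finding inversions in [3, 3, 3, 9]:


Total inversions: 0

The array has 0 inversions. It is already sorted.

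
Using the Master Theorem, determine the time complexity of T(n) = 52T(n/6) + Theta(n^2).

Master Theorem for T(n) = 52T(n/6) + O(n^2):

a = 52, b = 6, c = 2
log_b(a) = log_6(52) = 2.2052

Case 1: c = 2 < log_6(52) = 2.2052
T(n) = O(n^(log_6 52))

For T(n) = 52T(n/6) + O(n^2): log_6(52) = 2.2052. This is Case 1 of the Master Theorem (c < log_b(a), work dominated by leaves), giving O(n^(log_6 52)).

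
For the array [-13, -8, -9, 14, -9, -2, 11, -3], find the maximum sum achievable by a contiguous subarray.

Using Kadane's algorithm on [-13, -8, -9, 14, -9, -2, 11, -3]:

Scanning through the array:
Position 1 (value -8): max_ending_here = -8, max_so_far = -8
Position 2 (value -9): max_ending_here = -9, max_so_far = -8
Position 3 (value 14): max_ending_here = 14, max_so_far = 14
Position 4 (value -9): max_ending_here = 5, max_so_far = 14
Position 5 (value -2): max_ending_here = 3, max_so_far = 14
Position 6 (value 11): max_ending_here = 14, max_so_far = 14
Position 7 (value -3): max_ending_here = 11, max_so_far = 14

Maximum subarray: [14]
Maximum sum: 14

The maximum subarray is [14] with sum 14. This subarray runs from index 3 to index 3.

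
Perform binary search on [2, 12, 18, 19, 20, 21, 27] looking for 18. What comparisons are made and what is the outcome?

Binary search for 18 in [2, 12, 18, 19, 20, 21, 27]:

lo=0, hi=6, mid=3, arr[mid]=19 -> 19 > 18, search left half
lo=0, hi=2, mid=1, arr[mid]=12 -> 12 < 18, search right half
lo=2, hi=2, mid=2, arr[mid]=18 -> Found target at index 2!

Binary search finds 18 at index 2 after 3 comparisons. The search repeatedly halves the search space by comparing with the middle element.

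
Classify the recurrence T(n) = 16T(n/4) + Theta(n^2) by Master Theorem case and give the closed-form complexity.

Master Theorem for T(n) = 16T(n/4) + O(n^2):

a = 16, b = 4, c = 2
log_b(a) = log_4(16) = 2.0000

Case 2: c = 2 = log_4(16) = 2.0000
T(n) = O(n^2 log n) = O(n^2 log n)

For T(n) = 16T(n/4) + O(n^2): log_4(16) = 2.0000. This is Case 2 of the Master Theorem (c = log_b(a), equal work at all levels), giving O(n^2 log n).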